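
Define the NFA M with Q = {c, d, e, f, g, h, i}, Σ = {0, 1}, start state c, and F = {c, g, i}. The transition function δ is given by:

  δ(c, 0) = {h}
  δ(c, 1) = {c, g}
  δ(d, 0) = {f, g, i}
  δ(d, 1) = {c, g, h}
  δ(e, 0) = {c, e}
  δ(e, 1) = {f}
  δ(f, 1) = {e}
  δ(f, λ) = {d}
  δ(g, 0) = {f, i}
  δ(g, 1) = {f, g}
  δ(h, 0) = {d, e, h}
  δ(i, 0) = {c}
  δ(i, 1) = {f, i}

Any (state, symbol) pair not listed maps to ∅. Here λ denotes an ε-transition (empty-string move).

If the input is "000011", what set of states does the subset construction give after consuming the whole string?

Start in {c}.
Read '0': c→{h}; now {h}.
Read '0': h→{d, e, h}; now {d, e, h}.
Read '0': d→{f, g, i}, e→{c, e}, h→{d, e, h}; now {c, d, e, f, g, h, i}.
Read '0': c→{h}, d→{f, g, i}, e→{c, e}, f→∅, g→{f, i}, h→{d, e, h}, i→{c}; now {c, d, e, f, g, h, i}.
Read '1': c→{c, g}, d→{c, g, h}, e→{f}, f→{e}, g→{f, g}, h→∅, i→{f, i}; union {c, e, f, g, h, i}; ε-closure = {c, d, e, f, g, h, i}.
Read '1': c→{c, g}, d→{c, g, h}, e→{f}, f→{e}, g→{f, g}, h→∅, i→{f, i}; union {c, e, f, g, h, i}; ε-closure = {c, d, e, f, g, h, i}.

{c, d, e, f, g, h, i}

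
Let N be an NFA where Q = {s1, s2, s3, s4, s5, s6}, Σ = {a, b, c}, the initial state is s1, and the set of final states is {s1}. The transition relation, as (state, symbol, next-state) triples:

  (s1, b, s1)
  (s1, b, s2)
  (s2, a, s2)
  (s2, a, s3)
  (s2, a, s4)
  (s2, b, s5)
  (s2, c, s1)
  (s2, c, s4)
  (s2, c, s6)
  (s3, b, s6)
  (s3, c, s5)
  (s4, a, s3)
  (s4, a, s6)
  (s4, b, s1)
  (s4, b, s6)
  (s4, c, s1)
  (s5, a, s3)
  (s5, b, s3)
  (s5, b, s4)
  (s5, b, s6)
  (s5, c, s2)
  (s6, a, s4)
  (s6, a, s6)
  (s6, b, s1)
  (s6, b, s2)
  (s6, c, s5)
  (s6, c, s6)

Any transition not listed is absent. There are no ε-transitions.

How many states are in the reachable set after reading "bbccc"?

4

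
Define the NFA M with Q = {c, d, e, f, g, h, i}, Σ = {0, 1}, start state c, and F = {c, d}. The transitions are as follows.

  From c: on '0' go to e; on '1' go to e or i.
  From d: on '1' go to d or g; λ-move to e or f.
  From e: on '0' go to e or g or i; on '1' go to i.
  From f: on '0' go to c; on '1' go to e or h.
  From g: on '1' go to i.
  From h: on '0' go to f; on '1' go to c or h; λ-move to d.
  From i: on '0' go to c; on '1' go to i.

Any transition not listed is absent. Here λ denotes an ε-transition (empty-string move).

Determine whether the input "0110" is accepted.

Yes

Start in {c}.
Read '0': c→{e}; now {e}.
Read '1': e→{i}; now {i}.
Read '1': i→{i}; now {i}.
Read '0': i→{c}; now {c}.
The final set {c} contains the accepting state c.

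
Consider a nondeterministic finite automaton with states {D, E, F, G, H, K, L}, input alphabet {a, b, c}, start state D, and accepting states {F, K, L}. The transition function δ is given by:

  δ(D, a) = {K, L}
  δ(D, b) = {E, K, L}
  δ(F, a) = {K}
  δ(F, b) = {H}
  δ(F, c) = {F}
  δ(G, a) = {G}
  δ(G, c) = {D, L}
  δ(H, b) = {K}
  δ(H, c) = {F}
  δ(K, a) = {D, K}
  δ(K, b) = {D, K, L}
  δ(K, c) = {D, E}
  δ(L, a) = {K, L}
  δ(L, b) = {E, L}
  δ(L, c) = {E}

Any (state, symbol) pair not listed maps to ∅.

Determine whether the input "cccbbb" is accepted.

Start in {D}.
Read 'c': {D} → ∅.
The set is empty and remains empty for the remaining 5 symbols.
The final set ∅ contains no accepting state.

No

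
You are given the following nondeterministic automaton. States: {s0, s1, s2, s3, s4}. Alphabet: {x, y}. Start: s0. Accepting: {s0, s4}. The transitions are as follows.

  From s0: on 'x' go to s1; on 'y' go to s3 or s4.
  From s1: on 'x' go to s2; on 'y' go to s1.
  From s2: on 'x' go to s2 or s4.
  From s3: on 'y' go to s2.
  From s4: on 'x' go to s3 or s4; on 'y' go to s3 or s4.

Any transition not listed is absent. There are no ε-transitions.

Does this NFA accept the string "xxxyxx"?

Start in {s0}.
Read 'x': {s0} → {s1}.
Read 'x': {s1} → {s2}.
Read 'x': {s2} → {s2, s4}.
Read 'y': {s2, s4} → {s3, s4}.
Read 'x': {s3, s4} → {s3, s4}.
Read 'x': {s3, s4} → {s3, s4}.
The final set {s3, s4} contains the accepting state s4.

Yes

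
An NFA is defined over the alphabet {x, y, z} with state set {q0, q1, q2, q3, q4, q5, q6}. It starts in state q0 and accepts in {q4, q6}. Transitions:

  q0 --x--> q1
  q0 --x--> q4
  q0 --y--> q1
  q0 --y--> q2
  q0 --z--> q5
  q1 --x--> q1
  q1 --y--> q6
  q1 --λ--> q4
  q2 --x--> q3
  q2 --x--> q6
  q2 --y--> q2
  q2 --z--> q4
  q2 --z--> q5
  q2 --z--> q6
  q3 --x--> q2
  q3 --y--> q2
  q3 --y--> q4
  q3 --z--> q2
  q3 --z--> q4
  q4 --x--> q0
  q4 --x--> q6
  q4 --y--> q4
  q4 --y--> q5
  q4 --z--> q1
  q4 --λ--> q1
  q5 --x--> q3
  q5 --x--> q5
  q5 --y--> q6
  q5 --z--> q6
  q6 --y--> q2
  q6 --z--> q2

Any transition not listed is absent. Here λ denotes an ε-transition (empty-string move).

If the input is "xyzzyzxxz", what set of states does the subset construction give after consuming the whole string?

{q1, q2, q4, q5, q6}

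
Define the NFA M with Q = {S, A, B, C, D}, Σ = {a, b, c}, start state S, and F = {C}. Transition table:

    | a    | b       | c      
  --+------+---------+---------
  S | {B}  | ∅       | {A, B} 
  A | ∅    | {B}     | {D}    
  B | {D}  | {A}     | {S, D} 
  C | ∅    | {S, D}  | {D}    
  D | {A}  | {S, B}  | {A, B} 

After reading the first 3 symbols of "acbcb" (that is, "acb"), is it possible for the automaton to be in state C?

Start in {S}.
Read 'a': {S} → {B}.
Read 'c': {B} → {S, D}.
Read 'b': {S, D} → {S, B}.
State C is not in {S, B}.

No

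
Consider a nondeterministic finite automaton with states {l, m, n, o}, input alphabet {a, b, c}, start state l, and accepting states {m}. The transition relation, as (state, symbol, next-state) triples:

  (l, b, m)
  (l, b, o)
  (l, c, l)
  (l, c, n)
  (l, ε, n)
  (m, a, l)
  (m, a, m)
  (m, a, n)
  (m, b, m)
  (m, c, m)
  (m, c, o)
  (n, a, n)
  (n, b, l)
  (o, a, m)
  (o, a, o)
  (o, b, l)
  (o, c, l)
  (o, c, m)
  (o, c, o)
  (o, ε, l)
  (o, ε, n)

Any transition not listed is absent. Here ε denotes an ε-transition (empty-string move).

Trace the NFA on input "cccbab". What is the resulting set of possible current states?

{l, m, n, o}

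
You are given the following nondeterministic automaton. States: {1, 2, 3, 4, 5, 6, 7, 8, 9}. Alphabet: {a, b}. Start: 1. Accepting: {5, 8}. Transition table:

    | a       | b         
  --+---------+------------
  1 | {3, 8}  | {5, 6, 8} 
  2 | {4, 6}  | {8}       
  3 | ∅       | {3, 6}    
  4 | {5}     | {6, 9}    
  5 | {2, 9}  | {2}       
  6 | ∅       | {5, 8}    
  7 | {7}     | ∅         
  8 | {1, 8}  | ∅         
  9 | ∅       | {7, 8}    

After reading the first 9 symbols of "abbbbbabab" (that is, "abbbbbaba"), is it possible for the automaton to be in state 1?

Yes

Start in {1}.
Read 'a': {1} → {3, 8}.
Read 'b': {3, 8} → {3, 6}.
Read 'b': {3, 6} → {3, 5, 6, 8}.
Read 'b': {3, 5, 6, 8} → {2, 3, 5, 6, 8}.
Read 'b': {2, 3, 5, 6, 8} → {2, 3, 5, 6, 8}.
Read 'b': {2, 3, 5, 6, 8} → {2, 3, 5, 6, 8}.
Read 'a': {2, 3, 5, 6, 8} → {1, 2, 4, 6, 8, 9}.
Read 'b': {1, 2, 4, 6, 8, 9} → {5, 6, 7, 8, 9}.
Read 'a': {5, 6, 7, 8, 9} → {1, 2, 7, 8, 9}.
State 1 is in {1, 2, 7, 8, 9}.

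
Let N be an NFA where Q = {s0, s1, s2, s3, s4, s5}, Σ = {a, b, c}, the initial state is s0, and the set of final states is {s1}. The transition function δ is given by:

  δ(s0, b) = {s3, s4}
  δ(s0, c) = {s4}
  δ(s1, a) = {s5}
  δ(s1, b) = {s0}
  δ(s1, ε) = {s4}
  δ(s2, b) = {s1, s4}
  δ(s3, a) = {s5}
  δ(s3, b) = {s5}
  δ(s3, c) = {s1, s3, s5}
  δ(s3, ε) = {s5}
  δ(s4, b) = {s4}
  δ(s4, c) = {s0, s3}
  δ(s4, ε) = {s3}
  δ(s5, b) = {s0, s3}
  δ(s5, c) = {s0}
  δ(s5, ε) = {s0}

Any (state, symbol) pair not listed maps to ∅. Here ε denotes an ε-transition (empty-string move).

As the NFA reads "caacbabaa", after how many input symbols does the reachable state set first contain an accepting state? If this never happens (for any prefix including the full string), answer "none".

none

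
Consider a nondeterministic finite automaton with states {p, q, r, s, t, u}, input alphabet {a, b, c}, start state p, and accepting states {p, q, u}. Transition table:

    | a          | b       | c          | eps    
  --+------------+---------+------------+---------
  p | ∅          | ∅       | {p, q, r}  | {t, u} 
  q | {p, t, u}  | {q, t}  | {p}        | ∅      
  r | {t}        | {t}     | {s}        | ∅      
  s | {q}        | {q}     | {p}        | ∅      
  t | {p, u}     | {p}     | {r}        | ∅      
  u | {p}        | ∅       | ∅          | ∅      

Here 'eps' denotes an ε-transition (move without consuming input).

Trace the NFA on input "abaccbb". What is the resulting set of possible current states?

Start: ε-closure({p}) = {p, t, u}.
Read 'a': p→∅, t→{p, u}, u→{p}; union {p, u}; ε-closure = {p, t, u}.
Read 'b': p→∅, t→{p}, u→∅; union {p}; ε-closure = {p, t, u}.
Read 'a': p→∅, t→{p, u}, u→{p}; union {p, u}; ε-closure = {p, t, u}.
Read 'c': p→{p, q, r}, t→{r}, u→∅; union {p, q, r}; ε-closure = {p, q, r, t, u}.
Read 'c': p→{p, q, r}, q→{p}, r→{s}, t→{r}, u→∅; union {p, q, r, s}; ε-closure = {p, q, r, s, t, u}.
Read 'b': p→∅, q→{q, t}, r→{t}, s→{q}, t→{p}, u→∅; union {p, q, t}; ε-closure = {p, q, t, u}.
Read 'b': p→∅, q→{q, t}, t→{p}, u→∅; union {p, q, t}; ε-closure = {p, q, t, u}.

{p, q, t, u}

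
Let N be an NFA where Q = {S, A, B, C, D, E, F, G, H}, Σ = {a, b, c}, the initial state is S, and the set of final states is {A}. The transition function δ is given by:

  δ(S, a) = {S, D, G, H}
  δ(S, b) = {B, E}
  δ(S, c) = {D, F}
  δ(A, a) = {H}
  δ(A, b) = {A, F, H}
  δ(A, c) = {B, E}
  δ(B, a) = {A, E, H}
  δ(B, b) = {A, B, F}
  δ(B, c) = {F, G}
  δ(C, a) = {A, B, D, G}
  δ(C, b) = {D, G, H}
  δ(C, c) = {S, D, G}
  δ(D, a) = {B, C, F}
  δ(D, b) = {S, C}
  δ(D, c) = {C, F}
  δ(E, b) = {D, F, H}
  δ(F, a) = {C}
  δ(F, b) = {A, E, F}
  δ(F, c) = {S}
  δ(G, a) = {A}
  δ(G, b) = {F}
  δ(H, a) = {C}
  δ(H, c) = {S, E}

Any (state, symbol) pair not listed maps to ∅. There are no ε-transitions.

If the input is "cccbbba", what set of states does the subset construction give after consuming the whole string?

{S, A, B, C, D, E, F, G, H}

Start in {S}.
Read 'c': {S} → {D, F}.
Read 'c': {D, F} → {S, C, F}.
Read 'c': {S, C, F} → {S, D, F, G}.
Read 'b': {S, D, F, G} → {S, A, B, C, E, F}.
Read 'b': {S, A, B, C, E, F} → {A, B, D, E, F, G, H}.
Read 'b': {A, B, D, E, F, G, H} → {S, A, B, C, D, E, F, H}.
Read 'a': {S, A, B, C, D, E, F, H} → {S, A, B, C, D, E, F, G, H}.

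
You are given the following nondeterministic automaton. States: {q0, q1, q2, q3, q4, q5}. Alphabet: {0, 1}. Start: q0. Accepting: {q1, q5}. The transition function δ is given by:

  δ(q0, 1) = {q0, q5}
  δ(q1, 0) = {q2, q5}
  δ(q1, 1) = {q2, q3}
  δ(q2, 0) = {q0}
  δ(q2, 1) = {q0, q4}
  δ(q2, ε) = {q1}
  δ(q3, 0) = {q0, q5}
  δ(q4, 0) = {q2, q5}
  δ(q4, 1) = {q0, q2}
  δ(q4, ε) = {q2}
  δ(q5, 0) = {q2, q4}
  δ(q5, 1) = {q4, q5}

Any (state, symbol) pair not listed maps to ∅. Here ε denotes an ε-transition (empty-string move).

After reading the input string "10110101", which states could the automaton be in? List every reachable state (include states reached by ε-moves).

{q0, q1, q2, q3, q4, q5}

Start in {q0}.
Read '1': {q0} → {q0, q5}.
Read '0': {q0, q5} → {q1, q2, q4}.
Read '1': {q1, q2, q4} → {q0, q1, q2, q3, q4}.
Read '1': {q0, q1, q2, q3, q4} → {q0, q1, q2, q3, q4, q5}.
Read '0': {q0, q1, q2, q3, q4, q5} → {q0, q1, q2, q4, q5}.
Read '1': {q0, q1, q2, q4, q5} → {q0, q1, q2, q3, q4, q5}.
Read '0': {q0, q1, q2, q3, q4, q5} → {q0, q1, q2, q4, q5}.
Read '1': {q0, q1, q2, q4, q5} → {q0, q1, q2, q3, q4, q5}.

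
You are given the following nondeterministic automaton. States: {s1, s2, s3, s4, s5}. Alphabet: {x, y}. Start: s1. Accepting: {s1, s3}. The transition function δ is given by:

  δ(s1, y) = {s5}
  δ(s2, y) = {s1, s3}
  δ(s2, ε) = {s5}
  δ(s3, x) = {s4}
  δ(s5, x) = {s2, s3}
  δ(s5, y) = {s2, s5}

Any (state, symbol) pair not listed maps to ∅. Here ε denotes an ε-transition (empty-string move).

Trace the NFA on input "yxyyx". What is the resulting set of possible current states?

Start in {s1}.
Read 'y': s1→{s5}; now {s5}.
Read 'x': s5→{s2, s3}; union {s2, s3}; ε-closure = {s2, s3, s5}.
Read 'y': s2→{s1, s3}, s3→∅, s5→{s2, s5}; now {s1, s2, s3, s5}.
Read 'y': s1→{s5}, s2→{s1, s3}, s3→∅, s5→{s2, s5}; now {s1, s2, s3, s5}.
Read 'x': s1→∅, s2→∅, s3→{s4}, s5→{s2, s3}; union {s2, s3, s4}; ε-closure = {s2, s3, s4, s5}.

{s2, s3, s4, s5}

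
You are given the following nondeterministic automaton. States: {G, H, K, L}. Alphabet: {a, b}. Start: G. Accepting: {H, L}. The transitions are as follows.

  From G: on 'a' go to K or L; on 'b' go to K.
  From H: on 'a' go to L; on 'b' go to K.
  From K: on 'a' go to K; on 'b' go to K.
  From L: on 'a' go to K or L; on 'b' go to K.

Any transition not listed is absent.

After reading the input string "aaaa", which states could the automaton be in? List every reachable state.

Start in {G}.
Read 'a': {G} → {K, L}.
Read 'a': {K, L} → {K, L}.
Read 'a': {K, L} → {K, L}.
Read 'a': {K, L} → {K, L}.

{K, L}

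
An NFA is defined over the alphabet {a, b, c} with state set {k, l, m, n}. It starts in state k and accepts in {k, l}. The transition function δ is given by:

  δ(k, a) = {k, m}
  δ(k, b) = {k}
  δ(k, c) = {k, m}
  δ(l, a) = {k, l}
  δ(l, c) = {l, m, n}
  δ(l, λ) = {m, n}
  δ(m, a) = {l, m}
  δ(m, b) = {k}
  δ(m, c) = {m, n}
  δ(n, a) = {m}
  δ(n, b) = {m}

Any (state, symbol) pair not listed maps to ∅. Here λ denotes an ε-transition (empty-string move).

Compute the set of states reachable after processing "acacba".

Start in {k}.
Read 'a': k→{k, m}; now {k, m}.
Read 'c': k→{k, m}, m→{m, n}; now {k, m, n}.
Read 'a': k→{k, m}, m→{l, m}, n→{m}; union {k, l, m}; ε-closure = {k, l, m, n}.
Read 'c': k→{k, m}, l→{l, m, n}, m→{m, n}, n→∅; now {k, l, m, n}.
Read 'b': k→{k}, l→∅, m→{k}, n→{m}; now {k, m}.
Read 'a': k→{k, m}, m→{l, m}; union {k, l, m}; ε-closure = {k, l, m, n}.

{k, l, m, n}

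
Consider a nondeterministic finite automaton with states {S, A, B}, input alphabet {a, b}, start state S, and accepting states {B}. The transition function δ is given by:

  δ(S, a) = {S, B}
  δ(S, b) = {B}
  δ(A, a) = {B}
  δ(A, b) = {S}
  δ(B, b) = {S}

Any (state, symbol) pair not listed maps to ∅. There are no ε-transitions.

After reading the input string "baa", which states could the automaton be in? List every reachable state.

∅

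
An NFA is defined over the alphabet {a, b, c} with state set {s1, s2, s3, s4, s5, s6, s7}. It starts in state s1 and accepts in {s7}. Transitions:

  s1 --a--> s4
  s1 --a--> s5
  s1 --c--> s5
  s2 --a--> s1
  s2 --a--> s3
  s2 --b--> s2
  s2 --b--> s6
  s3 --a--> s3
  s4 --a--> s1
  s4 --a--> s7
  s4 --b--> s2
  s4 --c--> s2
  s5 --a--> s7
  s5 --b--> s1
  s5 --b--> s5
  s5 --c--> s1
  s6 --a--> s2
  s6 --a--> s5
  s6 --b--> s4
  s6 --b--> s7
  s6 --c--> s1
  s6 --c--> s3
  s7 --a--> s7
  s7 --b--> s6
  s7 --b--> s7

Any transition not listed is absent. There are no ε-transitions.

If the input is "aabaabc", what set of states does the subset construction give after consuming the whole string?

Start in {s1}.
Read 'a': {s1} → {s4, s5}.
Read 'a': {s4, s5} → {s1, s7}.
Read 'b': {s1, s7} → {s6, s7}.
Read 'a': {s6, s7} → {s2, s5, s7}.
Read 'a': {s2, s5, s7} → {s1, s3, s7}.
Read 'b': {s1, s3, s7} → {s6, s7}.
Read 'c': {s6, s7} → {s1, s3}.

{s1, s3}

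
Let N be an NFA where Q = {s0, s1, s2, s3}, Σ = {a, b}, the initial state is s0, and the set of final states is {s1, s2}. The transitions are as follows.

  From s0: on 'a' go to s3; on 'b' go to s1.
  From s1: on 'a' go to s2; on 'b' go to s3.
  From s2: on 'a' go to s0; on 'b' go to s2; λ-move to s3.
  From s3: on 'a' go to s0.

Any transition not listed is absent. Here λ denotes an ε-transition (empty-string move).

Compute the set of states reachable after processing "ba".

{s2, s3}

Start in {s0}.
Read 'b': s0→{s1}; now {s1}.
Read 'a': s1→{s2}; union {s2}; ε-closure = {s2, s3}.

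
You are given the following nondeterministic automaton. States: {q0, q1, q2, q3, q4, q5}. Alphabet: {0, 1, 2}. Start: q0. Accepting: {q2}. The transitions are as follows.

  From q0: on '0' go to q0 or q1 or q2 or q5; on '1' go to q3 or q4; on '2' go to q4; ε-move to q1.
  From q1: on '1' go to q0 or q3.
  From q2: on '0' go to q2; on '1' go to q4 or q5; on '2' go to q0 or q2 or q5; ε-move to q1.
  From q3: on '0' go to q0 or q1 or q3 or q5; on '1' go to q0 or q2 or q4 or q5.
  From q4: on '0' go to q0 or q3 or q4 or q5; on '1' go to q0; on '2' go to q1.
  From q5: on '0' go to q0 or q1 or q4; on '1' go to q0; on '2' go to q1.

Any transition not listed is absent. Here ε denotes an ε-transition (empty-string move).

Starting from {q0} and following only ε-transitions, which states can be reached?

Begin with {q0}.
ε-move q0 → q1; add q1.

{q0, q1}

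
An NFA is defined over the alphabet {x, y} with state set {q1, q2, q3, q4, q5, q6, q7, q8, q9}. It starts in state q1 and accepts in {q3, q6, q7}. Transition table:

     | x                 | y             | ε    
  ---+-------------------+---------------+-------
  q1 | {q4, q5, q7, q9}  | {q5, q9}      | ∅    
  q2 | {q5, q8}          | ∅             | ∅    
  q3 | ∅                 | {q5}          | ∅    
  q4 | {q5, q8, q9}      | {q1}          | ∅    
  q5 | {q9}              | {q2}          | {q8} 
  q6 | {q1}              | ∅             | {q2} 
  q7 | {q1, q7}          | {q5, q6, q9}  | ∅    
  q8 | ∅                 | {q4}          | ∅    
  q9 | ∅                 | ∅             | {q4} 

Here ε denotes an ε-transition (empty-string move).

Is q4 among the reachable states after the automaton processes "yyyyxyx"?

Start in {q1}.
Read 'y': {q1} → {q4, q5, q8, q9}.
Read 'y': {q4, q5, q8, q9} → {q1, q2, q4}.
Read 'y': {q1, q2, q4} → {q1, q4, q5, q8, q9}.
Read 'y': {q1, q4, q5, q8, q9} → {q1, q2, q4, q5, q8, q9}.
Read 'x': {q1, q2, q4, q5, q8, q9} → {q4, q5, q7, q8, q9}.
Read 'y': {q4, q5, q7, q8, q9} → {q1, q2, q4, q5, q6, q8, q9}.
Read 'x': {q1, q2, q4, q5, q6, q8, q9} → {q1, q4, q5, q7, q8, q9}.
State q4 is in {q1, q4, q5, q7, q8, q9}.

Yes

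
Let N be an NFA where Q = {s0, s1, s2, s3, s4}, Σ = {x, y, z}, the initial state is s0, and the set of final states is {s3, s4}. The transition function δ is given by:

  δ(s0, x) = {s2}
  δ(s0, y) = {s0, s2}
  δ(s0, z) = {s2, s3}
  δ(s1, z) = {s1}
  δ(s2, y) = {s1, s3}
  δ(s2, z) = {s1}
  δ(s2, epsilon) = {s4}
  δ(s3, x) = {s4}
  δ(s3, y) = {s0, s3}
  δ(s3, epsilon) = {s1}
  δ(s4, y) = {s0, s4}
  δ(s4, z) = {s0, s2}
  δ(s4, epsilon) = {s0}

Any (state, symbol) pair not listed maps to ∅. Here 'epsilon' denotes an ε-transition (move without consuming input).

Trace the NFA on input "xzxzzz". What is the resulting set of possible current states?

Start in {s0}.
Read 'x': s0→{s2}; union {s2}; ε-closure = {s0, s2, s4}.
Read 'z': s0→{s2, s3}, s2→{s1}, s4→{s0, s2}; union {s0, s1, s2, s3}; ε-closure = {s0, s1, s2, s3, s4}.
Read 'x': s0→{s2}, s1→∅, s2→∅, s3→{s4}, s4→∅; union {s2, s4}; ε-closure = {s0, s2, s4}.
Read 'z': s0→{s2, s3}, s2→{s1}, s4→{s0, s2}; union {s0, s1, s2, s3}; ε-closure = {s0, s1, s2, s3, s4}.
Read 'z': s0→{s2, s3}, s1→{s1}, s2→{s1}, s3→∅, s4→{s0, s2}; union {s0, s1, s2, s3}; ε-closure = {s0, s1, s2, s3, s4}.
Read 'z': s0→{s2, s3}, s1→{s1}, s2→{s1}, s3→∅, s4→{s0, s2}; union {s0, s1, s2, s3}; ε-closure = {s0, s1, s2, s3, s4}.

{s0, s1, s2, s3, s4}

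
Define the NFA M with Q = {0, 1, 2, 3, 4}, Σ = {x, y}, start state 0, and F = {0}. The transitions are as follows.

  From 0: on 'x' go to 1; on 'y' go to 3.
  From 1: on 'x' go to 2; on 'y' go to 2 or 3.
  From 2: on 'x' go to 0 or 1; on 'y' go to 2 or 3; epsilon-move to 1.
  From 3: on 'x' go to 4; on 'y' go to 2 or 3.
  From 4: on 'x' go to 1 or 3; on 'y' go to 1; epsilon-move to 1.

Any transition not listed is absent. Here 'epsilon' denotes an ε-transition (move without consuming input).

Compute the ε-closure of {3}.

{3}

Begin with {3}.
No ε-moves leave this set, so the closure equals the set itself.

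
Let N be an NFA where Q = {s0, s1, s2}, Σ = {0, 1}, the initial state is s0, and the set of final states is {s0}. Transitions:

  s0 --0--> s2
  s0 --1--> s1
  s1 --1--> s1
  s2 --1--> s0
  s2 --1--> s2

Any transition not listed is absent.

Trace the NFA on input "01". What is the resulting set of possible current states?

Start in {s0}.
Read '0': {s0} → {s2}.
Read '1': {s2} → {s0, s2}.

{s0, s2}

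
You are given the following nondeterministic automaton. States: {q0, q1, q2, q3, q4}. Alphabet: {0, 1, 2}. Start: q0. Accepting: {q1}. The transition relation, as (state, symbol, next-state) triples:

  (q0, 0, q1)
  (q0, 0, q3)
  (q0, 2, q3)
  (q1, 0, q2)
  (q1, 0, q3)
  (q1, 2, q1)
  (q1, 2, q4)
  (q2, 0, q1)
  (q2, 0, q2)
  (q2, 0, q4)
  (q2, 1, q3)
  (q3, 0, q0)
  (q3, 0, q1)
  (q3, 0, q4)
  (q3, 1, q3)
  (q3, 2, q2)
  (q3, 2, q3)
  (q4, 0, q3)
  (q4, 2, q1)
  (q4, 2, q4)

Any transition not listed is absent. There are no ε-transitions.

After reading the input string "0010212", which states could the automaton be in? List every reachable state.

{q2, q3}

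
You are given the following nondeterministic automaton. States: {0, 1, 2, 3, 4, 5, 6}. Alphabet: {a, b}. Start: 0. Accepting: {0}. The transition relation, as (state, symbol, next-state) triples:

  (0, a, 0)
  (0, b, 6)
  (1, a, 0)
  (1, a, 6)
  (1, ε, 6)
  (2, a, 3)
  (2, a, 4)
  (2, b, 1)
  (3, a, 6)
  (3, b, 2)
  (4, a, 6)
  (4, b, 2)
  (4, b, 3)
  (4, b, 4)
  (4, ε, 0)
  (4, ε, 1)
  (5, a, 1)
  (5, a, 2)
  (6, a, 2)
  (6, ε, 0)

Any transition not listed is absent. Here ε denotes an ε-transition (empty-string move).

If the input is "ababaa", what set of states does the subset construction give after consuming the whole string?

Start in {0}.
Read 'a': 0→{0}; now {0}.
Read 'b': 0→{6}; union {6}; ε-closure = {0, 6}.
Read 'a': 0→{0}, 6→{2}; now {0, 2}.
Read 'b': 0→{6}, 2→{1}; union {1, 6}; ε-closure = {0, 1, 6}.
Read 'a': 0→{0}, 1→{0, 6}, 6→{2}; now {0, 2, 6}.
Read 'a': 0→{0}, 2→{3, 4}, 6→{2}; union {0, 2, 3, 4}; ε-closure = {0, 1, 2, 3, 4, 6}.

{0, 1, 2, 3, 4, 6}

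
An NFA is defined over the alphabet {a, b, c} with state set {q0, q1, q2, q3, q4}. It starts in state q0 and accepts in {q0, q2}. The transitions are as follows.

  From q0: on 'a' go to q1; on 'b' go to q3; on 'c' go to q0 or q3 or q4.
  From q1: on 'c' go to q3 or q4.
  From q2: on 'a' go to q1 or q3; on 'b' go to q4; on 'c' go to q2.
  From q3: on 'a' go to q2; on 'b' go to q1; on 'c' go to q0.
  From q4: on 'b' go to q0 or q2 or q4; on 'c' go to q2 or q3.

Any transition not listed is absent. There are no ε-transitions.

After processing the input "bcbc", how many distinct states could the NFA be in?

1

Start in {q0}.
Read 'b': q0→{q3}; now {q3}.
Read 'c': q3→{q0}; now {q0}.
Read 'b': q0→{q3}; now {q3}.
Read 'c': q3→{q0}; now {q0}.
That set has 1 state.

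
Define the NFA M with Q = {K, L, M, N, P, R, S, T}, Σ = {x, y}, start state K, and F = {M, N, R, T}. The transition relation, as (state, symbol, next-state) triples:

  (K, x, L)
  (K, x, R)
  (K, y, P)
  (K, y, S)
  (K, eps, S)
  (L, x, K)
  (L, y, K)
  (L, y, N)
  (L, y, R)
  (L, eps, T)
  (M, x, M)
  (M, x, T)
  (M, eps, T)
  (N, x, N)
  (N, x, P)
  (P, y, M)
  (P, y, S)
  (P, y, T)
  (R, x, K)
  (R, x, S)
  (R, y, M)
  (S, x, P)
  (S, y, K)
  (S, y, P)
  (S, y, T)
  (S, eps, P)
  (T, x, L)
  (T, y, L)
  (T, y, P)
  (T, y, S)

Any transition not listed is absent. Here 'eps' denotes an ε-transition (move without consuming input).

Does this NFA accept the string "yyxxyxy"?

Start: ε-closure({K}) = {K, P, S}.
Read 'y': K→{P, S}, P→{M, S, T}, S→{K, P, T}; now {K, M, P, S, T}.
Read 'y': K→{P, S}, M→∅, P→{M, S, T}, S→{K, P, T}, T→{L, P, S}; now {K, L, M, P, S, T}.
Read 'x': K→{L, R}, L→{K}, M→{M, T}, P→∅, S→{P}, T→{L}; union {K, L, M, P, R, T}; ε-closure = {K, L, M, P, R, S, T}.
Read 'x': K→{L, R}, L→{K}, M→{M, T}, P→∅, R→{K, S}, S→{P}, T→{L}; now {K, L, M, P, R, S, T}.
Read 'y': K→{P, S}, L→{K, N, R}, M→∅, P→{M, S, T}, R→{M}, S→{K, P, T}, T→{L, P, S}; now {K, L, M, N, P, R, S, T}.
Read 'x': K→{L, R}, L→{K}, M→{M, T}, N→{N, P}, P→∅, R→{K, S}, S→{P}, T→{L}; now {K, L, M, N, P, R, S, T}.
Read 'y': K→{P, S}, L→{K, N, R}, M→∅, N→∅, P→{M, S, T}, R→{M}, S→{K, P, T}, T→{L, P, S}; now {K, L, M, N, P, R, S, T}.
The final set {K, L, M, N, P, R, S, T} contains the accepting states M, N, R, T.

Yes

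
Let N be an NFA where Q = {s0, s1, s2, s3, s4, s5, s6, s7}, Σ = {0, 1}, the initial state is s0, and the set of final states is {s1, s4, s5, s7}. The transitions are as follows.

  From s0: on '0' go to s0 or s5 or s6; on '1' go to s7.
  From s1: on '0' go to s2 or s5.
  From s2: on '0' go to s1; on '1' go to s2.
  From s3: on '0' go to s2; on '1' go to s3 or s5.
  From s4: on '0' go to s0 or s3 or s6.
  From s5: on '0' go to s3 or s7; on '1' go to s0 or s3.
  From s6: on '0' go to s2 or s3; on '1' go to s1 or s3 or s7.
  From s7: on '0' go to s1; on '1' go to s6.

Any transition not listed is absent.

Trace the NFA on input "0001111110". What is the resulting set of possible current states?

{s0, s1, s2, s3, s5, s6, s7}

Start in {s0}.
Read '0': {s0} → {s0, s5, s6}.
Read '0': {s0, s5, s6} → {s0, s2, s3, s5, s6, s7}.
Read '0': {s0, s2, s3, s5, s6, s7} → {s0, s1, s2, s3, s5, s6, s7}.
Read '1': {s0, s1, s2, s3, s5, s6, s7} → {s0, s1, s2, s3, s5, s6, s7}.
Read '1': {s0, s1, s2, s3, s5, s6, s7} → {s0, s1, s2, s3, s5, s6, s7}.
Read '1': {s0, s1, s2, s3, s5, s6, s7} → {s0, s1, s2, s3, s5, s6, s7}.
Read '1': {s0, s1, s2, s3, s5, s6, s7} → {s0, s1, s2, s3, s5, s6, s7}.
Read '1': {s0, s1, s2, s3, s5, s6, s7} → {s0, s1, s2, s3, s5, s6, s7}.
Read '1': {s0, s1, s2, s3, s5, s6, s7} → {s0, s1, s2, s3, s5, s6, s7}.
Read '0': {s0, s1, s2, s3, s5, s6, s7} → {s0, s1, s2, s3, s5, s6, s7}.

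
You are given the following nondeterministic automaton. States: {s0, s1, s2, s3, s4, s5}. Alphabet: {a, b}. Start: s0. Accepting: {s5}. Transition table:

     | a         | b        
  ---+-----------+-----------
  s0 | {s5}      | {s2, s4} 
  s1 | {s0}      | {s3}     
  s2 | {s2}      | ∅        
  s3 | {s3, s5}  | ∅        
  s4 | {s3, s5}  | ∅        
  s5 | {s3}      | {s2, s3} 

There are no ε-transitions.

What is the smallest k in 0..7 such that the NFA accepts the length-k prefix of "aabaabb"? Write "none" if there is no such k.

Start in {s0}.
Read 'a': {s0} → {s5}.
None of the earlier sets intersect F, but {s5} does.

1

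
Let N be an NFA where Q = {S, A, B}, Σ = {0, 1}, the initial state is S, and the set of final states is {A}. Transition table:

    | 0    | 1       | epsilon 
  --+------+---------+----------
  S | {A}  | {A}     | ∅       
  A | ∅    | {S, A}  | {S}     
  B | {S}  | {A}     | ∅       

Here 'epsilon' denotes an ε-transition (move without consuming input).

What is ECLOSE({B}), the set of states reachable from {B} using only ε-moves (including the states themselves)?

{B}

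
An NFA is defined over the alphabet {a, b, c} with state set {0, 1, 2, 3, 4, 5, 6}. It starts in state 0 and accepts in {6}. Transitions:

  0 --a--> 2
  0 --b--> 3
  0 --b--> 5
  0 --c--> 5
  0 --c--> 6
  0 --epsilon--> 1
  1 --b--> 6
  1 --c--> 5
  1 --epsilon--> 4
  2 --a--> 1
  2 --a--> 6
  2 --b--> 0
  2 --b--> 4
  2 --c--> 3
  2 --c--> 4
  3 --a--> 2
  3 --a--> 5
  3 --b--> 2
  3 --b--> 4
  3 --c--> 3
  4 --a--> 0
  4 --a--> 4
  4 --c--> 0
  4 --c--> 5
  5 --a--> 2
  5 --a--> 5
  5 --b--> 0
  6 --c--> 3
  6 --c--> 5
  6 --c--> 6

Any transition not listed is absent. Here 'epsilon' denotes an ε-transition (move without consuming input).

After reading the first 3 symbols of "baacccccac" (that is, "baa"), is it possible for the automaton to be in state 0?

No

Start: ε-closure({0}) = {0, 1, 4}.
Read 'b': {0, 1, 4} → {3, 5, 6}.
Read 'a': {3, 5, 6} → {2, 5}.
Read 'a': {2, 5} → {1, 2, 4, 5, 6}.
State 0 is not in {1, 2, 4, 5, 6}.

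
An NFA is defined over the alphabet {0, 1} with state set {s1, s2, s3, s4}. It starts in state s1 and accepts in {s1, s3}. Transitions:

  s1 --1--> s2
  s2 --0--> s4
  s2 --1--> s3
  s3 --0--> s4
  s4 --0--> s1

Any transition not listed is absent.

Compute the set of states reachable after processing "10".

{s4}

Start in {s1}.
Read '1': s1→{s2}; now {s2}.
Read '0': s2→{s4}; now {s4}.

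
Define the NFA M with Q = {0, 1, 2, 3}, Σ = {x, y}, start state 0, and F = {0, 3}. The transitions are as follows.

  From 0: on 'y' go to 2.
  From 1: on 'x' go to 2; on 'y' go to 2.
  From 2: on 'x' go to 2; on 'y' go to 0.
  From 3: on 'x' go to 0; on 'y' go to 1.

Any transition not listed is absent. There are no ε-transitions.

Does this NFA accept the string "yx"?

Start in {0}.
Read 'y': 0→{2}; now {2}.
Read 'x': 2→{2}; now {2}.
The final set {2} contains no accepting state.

No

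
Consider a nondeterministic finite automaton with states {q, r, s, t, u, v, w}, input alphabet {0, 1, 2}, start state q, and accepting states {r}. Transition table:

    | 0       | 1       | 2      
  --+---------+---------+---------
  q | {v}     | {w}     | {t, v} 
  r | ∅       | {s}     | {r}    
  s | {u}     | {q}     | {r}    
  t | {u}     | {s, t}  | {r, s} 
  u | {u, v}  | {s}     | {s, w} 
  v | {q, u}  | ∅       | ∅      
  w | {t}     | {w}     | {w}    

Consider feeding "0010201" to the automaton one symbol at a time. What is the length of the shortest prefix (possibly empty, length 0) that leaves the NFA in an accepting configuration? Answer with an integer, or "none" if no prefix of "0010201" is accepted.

5

Start in {q}.
Read '0': {q} → {v}.
Read '0': {v} → {q, u}.
Read '1': {q, u} → {s, w}.
Read '0': {s, w} → {t, u}.
Read '2': {t, u} → {r, s, w}.
None of the earlier sets intersect F, but {r, s, w} does.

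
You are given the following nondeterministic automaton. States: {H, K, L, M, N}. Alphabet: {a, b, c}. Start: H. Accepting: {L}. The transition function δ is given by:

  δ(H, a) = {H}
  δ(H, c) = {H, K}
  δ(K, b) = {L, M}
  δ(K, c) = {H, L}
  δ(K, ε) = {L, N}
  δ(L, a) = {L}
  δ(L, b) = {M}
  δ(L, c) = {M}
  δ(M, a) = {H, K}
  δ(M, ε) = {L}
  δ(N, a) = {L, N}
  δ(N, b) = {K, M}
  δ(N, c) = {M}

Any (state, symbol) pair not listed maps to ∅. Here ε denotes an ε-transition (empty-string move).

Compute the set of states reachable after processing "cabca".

Start in {H}.
Read 'c': H→{H, K}; union {H, K}; ε-closure = {H, K, L, N}.
Read 'a': H→{H}, K→∅, L→{L}, N→{L, N}; now {H, L, N}.
Read 'b': H→∅, L→{M}, N→{K, M}; union {K, M}; ε-closure = {K, L, M, N}.
Read 'c': K→{H, L}, L→{M}, M→∅, N→{M}; now {H, L, M}.
Read 'a': H→{H}, L→{L}, M→{H, K}; union {H, K, L}; ε-closure = {H, K, L, N}.

{H, K, L, N}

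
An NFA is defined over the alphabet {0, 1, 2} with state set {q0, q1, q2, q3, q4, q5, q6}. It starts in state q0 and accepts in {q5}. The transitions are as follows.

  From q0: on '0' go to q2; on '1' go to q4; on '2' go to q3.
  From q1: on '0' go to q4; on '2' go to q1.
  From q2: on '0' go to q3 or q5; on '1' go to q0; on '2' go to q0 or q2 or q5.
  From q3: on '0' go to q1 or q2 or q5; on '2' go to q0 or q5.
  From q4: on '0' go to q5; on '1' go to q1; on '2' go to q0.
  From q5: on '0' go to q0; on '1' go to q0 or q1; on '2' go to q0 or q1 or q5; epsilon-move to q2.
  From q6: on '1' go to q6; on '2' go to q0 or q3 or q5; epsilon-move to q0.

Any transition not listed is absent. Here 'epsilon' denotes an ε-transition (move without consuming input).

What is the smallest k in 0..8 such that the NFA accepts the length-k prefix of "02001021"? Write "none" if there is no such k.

2

Start in {q0}.
Read '0': q0→{q2}; now {q2}.
Read '2': q2→{q0, q2, q5}; now {q0, q2, q5}.
None of the earlier sets intersect F, but {q0, q2, q5} does.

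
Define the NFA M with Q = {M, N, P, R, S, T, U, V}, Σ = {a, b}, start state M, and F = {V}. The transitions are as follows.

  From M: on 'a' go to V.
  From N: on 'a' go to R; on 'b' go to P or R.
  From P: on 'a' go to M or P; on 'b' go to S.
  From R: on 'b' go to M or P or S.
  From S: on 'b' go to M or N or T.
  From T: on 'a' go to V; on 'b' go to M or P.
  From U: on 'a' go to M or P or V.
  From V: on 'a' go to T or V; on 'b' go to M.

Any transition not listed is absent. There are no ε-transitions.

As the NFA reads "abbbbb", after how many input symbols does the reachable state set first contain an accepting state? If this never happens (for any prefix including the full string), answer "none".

Start in {M}.
Read 'a': {M} → {V}.
None of the earlier sets intersect F, but {V} does.

1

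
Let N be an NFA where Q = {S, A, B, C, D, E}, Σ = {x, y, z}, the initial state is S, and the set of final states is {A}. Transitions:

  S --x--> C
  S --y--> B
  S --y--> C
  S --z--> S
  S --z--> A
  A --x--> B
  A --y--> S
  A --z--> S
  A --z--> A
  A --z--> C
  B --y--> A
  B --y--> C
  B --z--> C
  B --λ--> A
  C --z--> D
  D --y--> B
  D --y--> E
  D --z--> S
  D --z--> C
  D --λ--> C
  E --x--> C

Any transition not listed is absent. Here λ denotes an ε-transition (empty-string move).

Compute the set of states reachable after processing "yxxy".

Start in {S}.
Read 'y': S→{B, C}; union {B, C}; ε-closure = {A, B, C}.
Read 'x': A→{B}, B→∅, C→∅; union {B}; ε-closure = {A, B}.
Read 'x': A→{B}, B→∅; union {B}; ε-closure = {A, B}.
Read 'y': A→{S}, B→{A, C}; now {S, A, C}.

{S, A, C}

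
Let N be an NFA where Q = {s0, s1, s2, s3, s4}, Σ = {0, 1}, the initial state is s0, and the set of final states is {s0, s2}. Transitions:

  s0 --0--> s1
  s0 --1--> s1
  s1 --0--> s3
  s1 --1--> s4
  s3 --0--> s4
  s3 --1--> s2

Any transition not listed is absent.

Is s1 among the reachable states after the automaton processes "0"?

Yes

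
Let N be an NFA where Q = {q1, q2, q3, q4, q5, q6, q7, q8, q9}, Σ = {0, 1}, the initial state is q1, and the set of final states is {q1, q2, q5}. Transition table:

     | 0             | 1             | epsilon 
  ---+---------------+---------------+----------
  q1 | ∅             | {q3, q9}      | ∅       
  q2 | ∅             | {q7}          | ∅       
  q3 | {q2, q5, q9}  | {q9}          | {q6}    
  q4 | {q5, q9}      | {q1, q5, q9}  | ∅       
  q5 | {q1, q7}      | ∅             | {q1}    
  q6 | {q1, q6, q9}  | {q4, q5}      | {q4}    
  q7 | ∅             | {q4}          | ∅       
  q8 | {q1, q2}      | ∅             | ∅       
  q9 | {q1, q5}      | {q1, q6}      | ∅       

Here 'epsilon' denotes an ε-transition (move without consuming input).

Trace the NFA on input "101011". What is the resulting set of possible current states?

{q1, q3, q4, q5, q6, q9}

Start in {q1}.
Read '1': {q1} → {q3, q4, q6, q9}.
Read '0': {q3, q4, q6, q9} → {q1, q2, q4, q5, q6, q9}.
Read '1': {q1, q2, q4, q5, q6, q9} → {q1, q3, q4, q5, q6, q7, q9}.
Read '0': {q1, q3, q4, q5, q6, q7, q9} → {q1, q2, q4, q5, q6, q7, q9}.
Read '1': {q1, q2, q4, q5, q6, q7, q9} → {q1, q3, q4, q5, q6, q7, q9}.
Read '1': {q1, q3, q4, q5, q6, q7, q9} → {q1, q3, q4, q5, q6, q9}.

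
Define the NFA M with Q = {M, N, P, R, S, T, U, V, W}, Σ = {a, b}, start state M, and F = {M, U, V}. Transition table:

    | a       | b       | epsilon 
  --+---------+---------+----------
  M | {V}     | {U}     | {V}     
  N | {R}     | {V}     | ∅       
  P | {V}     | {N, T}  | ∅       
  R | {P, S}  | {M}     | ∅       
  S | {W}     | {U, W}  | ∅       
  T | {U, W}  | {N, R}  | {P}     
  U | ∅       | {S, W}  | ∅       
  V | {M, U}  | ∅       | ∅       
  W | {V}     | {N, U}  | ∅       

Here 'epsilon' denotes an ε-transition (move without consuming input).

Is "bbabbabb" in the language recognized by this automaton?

Start: ε-closure({M}) = {M, V}.
Read 'b': {M, V} → {U}.
Read 'b': {U} → {S, W}.
Read 'a': {S, W} → {V, W}.
Read 'b': {V, W} → {N, U}.
Read 'b': {N, U} → {S, V, W}.
Read 'a': {S, V, W} → {M, U, V, W}.
Read 'b': {M, U, V, W} → {N, S, U, W}.
Read 'b': {N, S, U, W} → {N, S, U, V, W}.
The final set {N, S, U, V, W} contains the accepting states U, V.

Yes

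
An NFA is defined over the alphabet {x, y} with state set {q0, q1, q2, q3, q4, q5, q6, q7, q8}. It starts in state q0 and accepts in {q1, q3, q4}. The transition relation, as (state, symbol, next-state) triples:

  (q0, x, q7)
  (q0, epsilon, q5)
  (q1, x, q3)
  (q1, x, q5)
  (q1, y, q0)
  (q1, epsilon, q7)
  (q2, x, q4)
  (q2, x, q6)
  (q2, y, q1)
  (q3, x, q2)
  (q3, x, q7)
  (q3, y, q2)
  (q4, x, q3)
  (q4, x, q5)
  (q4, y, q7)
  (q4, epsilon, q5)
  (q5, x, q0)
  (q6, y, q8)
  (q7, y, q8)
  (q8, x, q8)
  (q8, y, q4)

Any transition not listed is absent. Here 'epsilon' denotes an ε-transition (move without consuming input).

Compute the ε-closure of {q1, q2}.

Begin with {q1, q2}.
ε-move q1 → q7; add q7.

{q1, q2, q7}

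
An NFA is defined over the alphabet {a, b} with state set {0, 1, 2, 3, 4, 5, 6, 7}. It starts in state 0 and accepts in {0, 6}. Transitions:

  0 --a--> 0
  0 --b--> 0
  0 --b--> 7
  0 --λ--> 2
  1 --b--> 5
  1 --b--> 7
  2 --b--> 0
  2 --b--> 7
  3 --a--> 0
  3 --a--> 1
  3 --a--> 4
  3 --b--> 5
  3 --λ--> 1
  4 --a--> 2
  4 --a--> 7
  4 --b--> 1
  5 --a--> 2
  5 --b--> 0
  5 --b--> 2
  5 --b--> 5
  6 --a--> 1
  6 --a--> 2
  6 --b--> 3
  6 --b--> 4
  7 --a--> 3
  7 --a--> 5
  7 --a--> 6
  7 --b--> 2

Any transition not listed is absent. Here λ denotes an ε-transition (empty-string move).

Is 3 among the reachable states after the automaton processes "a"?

No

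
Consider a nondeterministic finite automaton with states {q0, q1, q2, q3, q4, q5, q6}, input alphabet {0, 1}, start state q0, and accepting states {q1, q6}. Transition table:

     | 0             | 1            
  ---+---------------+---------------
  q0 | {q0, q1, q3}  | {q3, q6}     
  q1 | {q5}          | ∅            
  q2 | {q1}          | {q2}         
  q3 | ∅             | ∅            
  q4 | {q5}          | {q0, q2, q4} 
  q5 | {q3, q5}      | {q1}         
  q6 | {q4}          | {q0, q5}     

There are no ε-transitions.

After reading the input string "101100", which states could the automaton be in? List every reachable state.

{q0, q1, q3, q5}

Start in {q0}.
Read '1': {q0} → {q3, q6}.
Read '0': {q3, q6} → {q4}.
Read '1': {q4} → {q0, q2, q4}.
Read '1': {q0, q2, q4} → {q0, q2, q3, q4, q6}.
Read '0': {q0, q2, q3, q4, q6} → {q0, q1, q3, q4, q5}.
Read '0': {q0, q1, q3, q4, q5} → {q0, q1, q3, q5}.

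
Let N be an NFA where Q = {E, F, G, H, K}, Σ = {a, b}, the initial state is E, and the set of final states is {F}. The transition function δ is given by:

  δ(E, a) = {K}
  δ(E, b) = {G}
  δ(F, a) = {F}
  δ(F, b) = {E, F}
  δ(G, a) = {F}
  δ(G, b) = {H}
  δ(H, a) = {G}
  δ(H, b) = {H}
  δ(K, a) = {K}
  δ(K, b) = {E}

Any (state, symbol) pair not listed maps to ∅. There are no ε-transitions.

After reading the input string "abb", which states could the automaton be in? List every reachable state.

{G}

Start in {E}.
Read 'a': {E} → {K}.
Read 'b': {K} → {E}.
Read 'b': {E} → {G}.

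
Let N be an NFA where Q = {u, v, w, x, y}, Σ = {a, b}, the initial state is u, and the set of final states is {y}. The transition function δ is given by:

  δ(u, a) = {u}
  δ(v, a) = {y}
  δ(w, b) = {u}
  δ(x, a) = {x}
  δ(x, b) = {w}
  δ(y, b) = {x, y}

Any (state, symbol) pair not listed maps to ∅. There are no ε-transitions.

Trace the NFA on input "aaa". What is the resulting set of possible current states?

Start in {u}.
Read 'a': {u} → {u}.
Read 'a': {u} → {u}.
Read 'a': {u} → {u}.

{u}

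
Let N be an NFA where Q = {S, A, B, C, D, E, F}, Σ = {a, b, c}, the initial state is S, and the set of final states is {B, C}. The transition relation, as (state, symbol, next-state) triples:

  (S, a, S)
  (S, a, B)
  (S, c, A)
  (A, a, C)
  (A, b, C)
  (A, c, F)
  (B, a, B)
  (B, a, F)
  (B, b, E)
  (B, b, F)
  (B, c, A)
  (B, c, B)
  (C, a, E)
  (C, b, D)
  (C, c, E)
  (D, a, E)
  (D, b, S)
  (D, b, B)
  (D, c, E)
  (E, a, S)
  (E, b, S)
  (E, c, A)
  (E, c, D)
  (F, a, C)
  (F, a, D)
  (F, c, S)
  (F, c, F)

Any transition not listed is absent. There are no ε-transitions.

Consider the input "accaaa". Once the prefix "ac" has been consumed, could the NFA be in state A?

Yes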